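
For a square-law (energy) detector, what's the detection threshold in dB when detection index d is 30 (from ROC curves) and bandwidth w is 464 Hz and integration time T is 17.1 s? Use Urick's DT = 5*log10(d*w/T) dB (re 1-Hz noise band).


DT = 5*log10(d*w/T) = 5*log10(30 * 464 / 17.1) = 5*log10(814.04) = 14.55

14.55 dB


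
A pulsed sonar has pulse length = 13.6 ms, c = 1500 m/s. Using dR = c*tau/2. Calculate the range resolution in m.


dR = c*tau/2 = 1500 * 13.6e-3 / 2 = 10.2

10.2 m


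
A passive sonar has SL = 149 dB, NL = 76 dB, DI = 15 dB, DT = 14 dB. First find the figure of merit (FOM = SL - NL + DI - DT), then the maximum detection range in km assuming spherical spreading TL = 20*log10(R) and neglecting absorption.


Step 1: FOM = SL - NL + DI - DT = 149 - 76 + 15 - 14 = 74 dB
Step 2: at max range FOM = TL = 20*log10(R), so R = 10^(74/20) = 5011.87 m = 5.01 km

5.01 km


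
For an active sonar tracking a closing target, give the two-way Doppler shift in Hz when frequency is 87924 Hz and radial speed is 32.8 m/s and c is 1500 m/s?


3845.21 Hz


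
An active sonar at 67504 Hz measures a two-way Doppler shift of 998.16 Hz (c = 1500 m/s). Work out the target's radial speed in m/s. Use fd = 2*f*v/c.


From fd = 2*f*v/c, v = c*fd/(2*f) = 1500 * 998.16 / (2*67504) = 11.09

11.09 m/s


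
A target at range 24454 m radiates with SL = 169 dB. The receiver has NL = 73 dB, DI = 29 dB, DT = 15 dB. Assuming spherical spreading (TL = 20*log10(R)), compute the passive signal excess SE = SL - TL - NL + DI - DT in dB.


22.23 dB


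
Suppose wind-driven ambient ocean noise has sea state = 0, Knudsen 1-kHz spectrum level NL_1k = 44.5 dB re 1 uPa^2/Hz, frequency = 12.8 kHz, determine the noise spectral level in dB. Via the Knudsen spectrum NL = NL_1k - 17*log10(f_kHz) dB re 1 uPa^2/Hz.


NL = NL_1k - 17*log10(f_kHz) = 44.5 - 17*log10(12.8) = 44.5 - (18.82) = 25.68

25.68 dB


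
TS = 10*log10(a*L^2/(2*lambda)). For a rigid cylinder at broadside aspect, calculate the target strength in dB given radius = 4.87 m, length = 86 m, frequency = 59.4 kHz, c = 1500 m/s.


58.53 dB


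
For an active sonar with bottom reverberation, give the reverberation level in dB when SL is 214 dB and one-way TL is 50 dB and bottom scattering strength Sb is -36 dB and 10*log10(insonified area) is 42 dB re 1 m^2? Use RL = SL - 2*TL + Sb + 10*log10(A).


RL = SL - 2*TL + Sb + 10*log10(A) = 214 - 2*50 + (-36) + 42 = 120

120 dB


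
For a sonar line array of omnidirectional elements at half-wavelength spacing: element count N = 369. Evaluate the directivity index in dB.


DI = 10*log10(369) = 25.67

25.67 dB


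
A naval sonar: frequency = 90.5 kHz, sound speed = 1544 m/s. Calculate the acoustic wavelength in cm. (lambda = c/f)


lambda = c/f = 1544 / 90500 = 0.0171 m = 1.71 cm

1.71 cm


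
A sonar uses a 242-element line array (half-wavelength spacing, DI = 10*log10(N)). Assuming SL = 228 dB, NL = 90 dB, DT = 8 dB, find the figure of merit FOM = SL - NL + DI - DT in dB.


153.84 dB


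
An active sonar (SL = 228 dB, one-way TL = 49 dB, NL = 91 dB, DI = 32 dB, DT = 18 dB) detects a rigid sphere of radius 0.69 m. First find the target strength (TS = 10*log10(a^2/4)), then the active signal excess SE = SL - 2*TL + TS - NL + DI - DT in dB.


Step 1: TS = 10*log10(0.69^2/4) = -9.24 dB
Step 2: SE = SL - 2*TL + TS - NL + DI - DT = 228 - 2*49 + (-9.24) - 91 + 32 - 18 = 43.76

43.76 dB


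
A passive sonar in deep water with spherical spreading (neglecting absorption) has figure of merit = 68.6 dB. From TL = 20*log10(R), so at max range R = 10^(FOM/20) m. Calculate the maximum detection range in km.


At max range FOM = TL, so 20*log10(R) = 68.6
R = 10^(68.6/20) = 2691.53 m = 2.69 km

2.69 km


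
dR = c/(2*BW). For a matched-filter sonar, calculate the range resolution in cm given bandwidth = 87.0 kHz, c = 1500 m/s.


dR = c/(2*BW) = 1500 / (2 * 87.0e3) = 0.0086 m = 0.86 cm

0.86 cm


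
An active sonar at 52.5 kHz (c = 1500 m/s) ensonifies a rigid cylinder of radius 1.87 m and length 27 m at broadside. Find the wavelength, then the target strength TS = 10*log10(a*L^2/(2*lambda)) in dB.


Step 1: lambda = c/f = 1500/52500 = 0.02857 m
Step 2: TS = 10*log10(a*L^2/(2*lambda)) = 10*log10(1.87*27^2/(2*0.02857)) = 43.78

43.78 dB


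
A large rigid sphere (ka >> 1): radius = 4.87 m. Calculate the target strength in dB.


TS = 10*log10(4.87^2 / 4) = 10*log10(5.929225) = 7.73

7.73 dB


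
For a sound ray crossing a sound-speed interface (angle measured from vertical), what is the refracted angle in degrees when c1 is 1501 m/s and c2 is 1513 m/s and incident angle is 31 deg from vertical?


sin(theta2) = (c2/c1)*sin(theta1) = (1513/1501)*sin(31 deg) = 0.51916
theta2 = arcsin(0.51916) = 31.28

31.28 deg


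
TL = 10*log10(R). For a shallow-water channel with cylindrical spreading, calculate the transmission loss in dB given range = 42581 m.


TL = 10*log10(42581) = 46.29

46.29 dB


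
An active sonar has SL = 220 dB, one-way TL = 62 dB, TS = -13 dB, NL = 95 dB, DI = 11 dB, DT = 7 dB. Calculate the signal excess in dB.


-8 dB


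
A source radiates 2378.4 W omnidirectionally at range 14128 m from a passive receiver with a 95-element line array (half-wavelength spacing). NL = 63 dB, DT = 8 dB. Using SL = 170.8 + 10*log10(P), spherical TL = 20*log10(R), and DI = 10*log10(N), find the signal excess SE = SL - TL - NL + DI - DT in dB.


Step 1: SL = 170.8 + 10*log10(2378.4) = 204.56 dB
Step 2: TL = 20*log10(14128) = 83.0 dB
Step 3: DI = 10*log10(95) = 19.78 dB
Step 4: SE = SL - TL - NL + DI - DT = 204.56 - 83.0 - 63 + 19.78 - 8 = 70.34

70.34 dB


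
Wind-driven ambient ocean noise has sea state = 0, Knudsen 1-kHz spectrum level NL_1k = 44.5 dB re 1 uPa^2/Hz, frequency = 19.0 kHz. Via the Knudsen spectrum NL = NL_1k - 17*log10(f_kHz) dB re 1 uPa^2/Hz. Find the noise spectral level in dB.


NL = NL_1k - 17*log10(f_kHz) = 44.5 - 17*log10(19.0) = 44.5 - (21.74) = 22.76

22.76 dB


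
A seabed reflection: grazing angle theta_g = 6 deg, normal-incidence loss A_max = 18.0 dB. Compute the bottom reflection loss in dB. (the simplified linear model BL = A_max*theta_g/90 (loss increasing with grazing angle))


BL = A_max * theta_g / 90 = 18.0 * 6 / 90 = 1.2

1.2 dB


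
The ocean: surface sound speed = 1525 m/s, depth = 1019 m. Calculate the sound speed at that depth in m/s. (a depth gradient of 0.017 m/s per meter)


1542.323 m/s


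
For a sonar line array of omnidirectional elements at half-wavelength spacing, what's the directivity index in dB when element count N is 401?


26.03 dB


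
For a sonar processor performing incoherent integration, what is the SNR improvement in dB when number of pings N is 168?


11.13 dB


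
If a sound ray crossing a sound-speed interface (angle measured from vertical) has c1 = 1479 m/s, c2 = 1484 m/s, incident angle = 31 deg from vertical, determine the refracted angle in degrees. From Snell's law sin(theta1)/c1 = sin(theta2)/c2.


sin(theta2) = (c2/c1)*sin(theta1) = (1484/1479)*sin(31 deg) = 0.51678
theta2 = arcsin(0.51678) = 31.12

31.12 deg


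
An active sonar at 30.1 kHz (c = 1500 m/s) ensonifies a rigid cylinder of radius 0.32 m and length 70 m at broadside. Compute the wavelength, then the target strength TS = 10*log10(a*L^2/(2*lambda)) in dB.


Step 1: lambda = c/f = 1500/30100 = 0.04983 m
Step 2: TS = 10*log10(a*L^2/(2*lambda)) = 10*log10(0.32*70^2/(2*0.04983)) = 41.97

41.97 dB


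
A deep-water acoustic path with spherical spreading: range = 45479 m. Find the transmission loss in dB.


93.16 dB


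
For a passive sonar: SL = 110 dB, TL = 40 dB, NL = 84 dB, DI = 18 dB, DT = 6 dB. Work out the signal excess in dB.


SE = SL - TL - NL + DI - DT = 110 - 40 - 84 + 18 - 6 = -2

-2 dB


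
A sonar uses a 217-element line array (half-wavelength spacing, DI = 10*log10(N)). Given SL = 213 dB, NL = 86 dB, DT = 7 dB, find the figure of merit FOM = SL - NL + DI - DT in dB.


Step 1: DI = 10*log10(217) = 23.36 dB
Step 2: FOM = SL - NL + DI - DT = 213 - 86 + 23.36 - 7 = 143.36

143.36 dB


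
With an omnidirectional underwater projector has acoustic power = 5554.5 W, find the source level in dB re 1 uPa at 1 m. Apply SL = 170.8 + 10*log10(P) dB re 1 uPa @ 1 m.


SL = 170.8 + 10*log10(5554.5) = 170.8 + 37.45 = 208.25

208.25 dB


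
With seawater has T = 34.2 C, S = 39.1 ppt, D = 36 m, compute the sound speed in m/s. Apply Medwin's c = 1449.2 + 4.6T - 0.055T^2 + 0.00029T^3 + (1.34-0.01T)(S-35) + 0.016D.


c = 1449.2 + 4.6*34.2 - 0.055*34.2^2 + 0.00029*34.2^3 + (1.34 - 0.01*34.2)*(39.1 - 35) + 0.016*36 = 1558.46

1558.46 m/s


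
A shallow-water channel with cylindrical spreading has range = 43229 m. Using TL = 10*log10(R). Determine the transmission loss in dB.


TL = 10*log10(43229) = 46.36

46.36 dB


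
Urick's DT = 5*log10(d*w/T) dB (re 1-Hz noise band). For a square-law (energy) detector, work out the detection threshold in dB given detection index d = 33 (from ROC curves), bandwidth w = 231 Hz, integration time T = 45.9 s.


11.1 dB


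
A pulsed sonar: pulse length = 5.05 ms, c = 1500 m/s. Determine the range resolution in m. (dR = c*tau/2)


dR = c*tau/2 = 1500 * 5.05e-3 / 2 = 3.7875

3.7875 m


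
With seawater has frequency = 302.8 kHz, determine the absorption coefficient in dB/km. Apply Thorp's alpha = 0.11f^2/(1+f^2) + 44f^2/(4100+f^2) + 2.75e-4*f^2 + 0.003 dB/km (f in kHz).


67.444 dB/km


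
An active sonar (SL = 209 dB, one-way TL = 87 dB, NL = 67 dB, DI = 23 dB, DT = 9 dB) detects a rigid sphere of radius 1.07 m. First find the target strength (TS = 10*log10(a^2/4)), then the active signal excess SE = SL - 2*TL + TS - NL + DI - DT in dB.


Step 1: TS = 10*log10(1.07^2/4) = -5.43 dB
Step 2: SE = SL - 2*TL + TS - NL + DI - DT = 209 - 2*87 + (-5.43) - 67 + 23 - 9 = -23.43

-23.43 dB


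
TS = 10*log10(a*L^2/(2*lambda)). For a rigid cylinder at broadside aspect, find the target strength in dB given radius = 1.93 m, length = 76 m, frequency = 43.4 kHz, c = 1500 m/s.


lambda = 1500/43400 = 0.03456 m
TS = 10*log10(1.93*76^2/(2*0.03456)) = 52.08

52.08 dB


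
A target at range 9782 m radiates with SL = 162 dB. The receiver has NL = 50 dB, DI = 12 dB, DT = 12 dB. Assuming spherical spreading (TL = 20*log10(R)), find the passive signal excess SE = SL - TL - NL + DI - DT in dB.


Step 1: TL = 20*log10(9782) = 79.81 dB
Step 2: SE = 162 - 79.81 - 50 + 12 - 12 = 32.19

32.19 dB


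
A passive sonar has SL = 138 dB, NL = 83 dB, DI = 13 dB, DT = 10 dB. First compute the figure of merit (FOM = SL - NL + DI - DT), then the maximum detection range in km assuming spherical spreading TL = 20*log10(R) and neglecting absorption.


Step 1: FOM = SL - NL + DI - DT = 138 - 83 + 13 - 10 = 58 dB
Step 2: at max range FOM = TL = 20*log10(R), so R = 10^(58/20) = 794.33 m = 0.79 km

0.79 km


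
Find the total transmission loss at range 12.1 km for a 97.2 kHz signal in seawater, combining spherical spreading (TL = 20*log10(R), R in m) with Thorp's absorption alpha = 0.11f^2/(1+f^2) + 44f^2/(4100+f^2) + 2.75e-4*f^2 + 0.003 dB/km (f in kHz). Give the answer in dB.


Step 1 (Thorp): alpha = 0.11*9447.84/(1+9447.84) + 44*9447.84/(4100+9447.84) + 2.75e-4*9447.84 + 0.003 = 33.3954 dB/km
Step 2: TL_spread = 20*log10(12100) = 81.66 dB
Step 3: TL_abs = alpha*R = 33.3954 * 12.1 = 404.08 dB
Step 4: TL_total = 81.66 + 404.08 = 485.74

485.74 dB


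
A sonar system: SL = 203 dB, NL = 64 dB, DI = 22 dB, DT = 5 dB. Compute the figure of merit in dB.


FOM = SL - NL + DI - DT = 203 - 64 + 22 - 5 = 156

156 dB


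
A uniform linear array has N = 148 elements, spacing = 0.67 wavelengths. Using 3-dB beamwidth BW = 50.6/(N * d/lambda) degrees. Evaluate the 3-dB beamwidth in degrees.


0.51 deg


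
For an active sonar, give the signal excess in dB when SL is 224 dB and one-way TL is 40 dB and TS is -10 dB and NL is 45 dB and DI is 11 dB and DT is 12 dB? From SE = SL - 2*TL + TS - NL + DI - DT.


SE = SL - 2*TL + TS - NL + DI - DT = 224 - 2*40 + (-10) - 45 + 11 - 12 = 88

88 dB


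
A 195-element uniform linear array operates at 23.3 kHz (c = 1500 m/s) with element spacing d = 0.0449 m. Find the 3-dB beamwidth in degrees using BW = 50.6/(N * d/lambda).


Step 1: lambda = 1500/23300 = 0.06438 m
Step 2: d/lambda = 0.0449/0.06438 = 0.6974
Step 3: BW = 50.6/(N * d/lambda) = 50.6/(195 * 0.6974) = 0.37

0.37 deg


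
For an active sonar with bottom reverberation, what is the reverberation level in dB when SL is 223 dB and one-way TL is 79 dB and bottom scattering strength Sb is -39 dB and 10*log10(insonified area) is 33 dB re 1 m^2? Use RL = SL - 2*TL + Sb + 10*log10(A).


RL = SL - 2*TL + Sb + 10*log10(A) = 223 - 2*79 + (-39) + 33 = 59

59 dB


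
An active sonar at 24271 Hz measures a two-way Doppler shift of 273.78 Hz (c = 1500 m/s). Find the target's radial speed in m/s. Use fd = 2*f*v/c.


From fd = 2*f*v/c, v = c*fd/(2*f) = 1500 * 273.78 / (2*24271) = 8.46

8.46 m/s


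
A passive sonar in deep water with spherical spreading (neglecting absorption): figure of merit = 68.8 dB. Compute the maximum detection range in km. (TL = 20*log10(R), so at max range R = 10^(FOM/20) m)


At max range FOM = TL, so 20*log10(R) = 68.8
R = 10^(68.8/20) = 2754.23 m = 2.75 km

2.75 km


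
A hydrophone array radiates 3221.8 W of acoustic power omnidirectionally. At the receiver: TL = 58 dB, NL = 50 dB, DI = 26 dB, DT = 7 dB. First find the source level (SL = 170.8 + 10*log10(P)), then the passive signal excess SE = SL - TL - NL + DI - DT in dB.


Step 1: SL = 170.8 + 10*log10(3221.8) = 205.88 dB
Step 2: SE = SL - TL - NL + DI - DT = 205.88 - 58 - 50 + 26 - 7 = 116.88

116.88 dB


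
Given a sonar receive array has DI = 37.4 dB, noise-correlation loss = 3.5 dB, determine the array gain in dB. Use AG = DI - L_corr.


AG = DI - L_corr = 37.4 - 3.5 = 33.9

33.9 dB


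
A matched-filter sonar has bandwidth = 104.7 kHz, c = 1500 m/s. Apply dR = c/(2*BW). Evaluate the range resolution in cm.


0.72 cm


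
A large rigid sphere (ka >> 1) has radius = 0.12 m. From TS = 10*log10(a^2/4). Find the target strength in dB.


-24.44 dB


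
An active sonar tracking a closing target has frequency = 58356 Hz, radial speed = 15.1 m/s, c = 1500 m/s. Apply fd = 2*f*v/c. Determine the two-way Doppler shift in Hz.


1174.9 Hz


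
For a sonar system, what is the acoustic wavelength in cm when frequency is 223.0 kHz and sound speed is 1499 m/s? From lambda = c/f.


0.67 cm


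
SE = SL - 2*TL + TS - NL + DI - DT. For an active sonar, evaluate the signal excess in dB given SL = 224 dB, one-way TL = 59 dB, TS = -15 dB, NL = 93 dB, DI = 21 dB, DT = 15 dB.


4 dB


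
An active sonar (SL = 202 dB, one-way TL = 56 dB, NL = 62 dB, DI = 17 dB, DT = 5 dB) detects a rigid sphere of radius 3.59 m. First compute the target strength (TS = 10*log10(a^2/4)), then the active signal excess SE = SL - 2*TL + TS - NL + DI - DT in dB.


Step 1: TS = 10*log10(3.59^2/4) = 5.08 dB
Step 2: SE = SL - 2*TL + TS - NL + DI - DT = 202 - 2*56 + (5.08) - 62 + 17 - 5 = 45.08

45.08 dB


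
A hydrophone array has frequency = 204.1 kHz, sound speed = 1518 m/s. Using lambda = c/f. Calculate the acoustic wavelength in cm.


0.74 cm


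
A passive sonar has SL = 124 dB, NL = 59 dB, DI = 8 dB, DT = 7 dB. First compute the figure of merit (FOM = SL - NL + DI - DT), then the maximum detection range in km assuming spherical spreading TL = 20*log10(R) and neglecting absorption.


Step 1: FOM = SL - NL + DI - DT = 124 - 59 + 8 - 7 = 66 dB
Step 2: at max range FOM = TL = 20*log10(R), so R = 10^(66/20) = 1995.26 m = 2.0 km

2.0 km


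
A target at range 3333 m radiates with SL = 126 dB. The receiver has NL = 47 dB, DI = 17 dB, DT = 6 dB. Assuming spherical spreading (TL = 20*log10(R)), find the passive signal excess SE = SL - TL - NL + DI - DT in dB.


Step 1: TL = 20*log10(3333) = 70.46 dB
Step 2: SE = 126 - 70.46 - 47 + 17 - 6 = 19.54

19.54 dB


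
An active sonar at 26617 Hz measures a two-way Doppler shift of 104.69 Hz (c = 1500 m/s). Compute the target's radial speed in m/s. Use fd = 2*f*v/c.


From fd = 2*f*v/c, v = c*fd/(2*f) = 1500 * 104.69 / (2*26617) = 2.95

2.95 m/s


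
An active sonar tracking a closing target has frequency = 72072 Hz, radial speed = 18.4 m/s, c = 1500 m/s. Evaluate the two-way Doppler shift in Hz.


fd = 2*f*v/c = 2 * 72072 * 18.4 / 1500 = 1768.17

1768.17 Hz


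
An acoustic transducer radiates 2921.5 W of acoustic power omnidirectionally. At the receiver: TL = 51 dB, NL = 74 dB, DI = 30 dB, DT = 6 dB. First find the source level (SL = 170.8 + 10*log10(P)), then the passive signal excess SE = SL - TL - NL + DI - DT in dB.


Step 1: SL = 170.8 + 10*log10(2921.5) = 205.46 dB
Step 2: SE = SL - TL - NL + DI - DT = 205.46 - 51 - 74 + 30 - 6 = 104.46

104.46 dB


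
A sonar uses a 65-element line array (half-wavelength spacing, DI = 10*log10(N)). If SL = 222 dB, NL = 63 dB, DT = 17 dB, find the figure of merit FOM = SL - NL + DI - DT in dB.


Step 1: DI = 10*log10(65) = 18.13 dB
Step 2: FOM = SL - NL + DI - DT = 222 - 63 + 18.13 - 17 = 160.13

160.13 dB


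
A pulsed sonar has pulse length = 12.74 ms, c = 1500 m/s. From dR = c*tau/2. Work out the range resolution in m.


dR = c*tau/2 = 1500 * 12.74e-3 / 2 = 9.555

9.555 m


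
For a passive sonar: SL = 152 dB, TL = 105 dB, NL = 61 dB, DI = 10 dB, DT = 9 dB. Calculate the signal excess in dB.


SE = SL - TL - NL + DI - DT = 152 - 105 - 61 + 10 - 9 = -13

-13 dB


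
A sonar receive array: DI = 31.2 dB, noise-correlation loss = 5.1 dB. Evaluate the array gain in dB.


26.1 dB


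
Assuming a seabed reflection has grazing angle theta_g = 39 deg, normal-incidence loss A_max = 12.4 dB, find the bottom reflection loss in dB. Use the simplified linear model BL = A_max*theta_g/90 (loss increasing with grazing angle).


5.37 dB


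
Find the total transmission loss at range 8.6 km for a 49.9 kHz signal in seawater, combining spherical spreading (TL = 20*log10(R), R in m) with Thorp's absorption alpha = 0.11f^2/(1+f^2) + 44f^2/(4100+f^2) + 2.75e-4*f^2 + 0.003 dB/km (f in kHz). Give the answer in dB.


Step 1 (Thorp): alpha = 0.11*2490.01/(1+2490.01) + 44*2490.01/(4100+2490.01) + 2.75e-4*2490.01 + 0.003 = 17.4229 dB/km
Step 2: TL_spread = 20*log10(8600) = 78.69 dB
Step 3: TL_abs = alpha*R = 17.4229 * 8.6 = 149.84 dB
Step 4: TL_total = 78.69 + 149.84 = 228.53

228.53 dB


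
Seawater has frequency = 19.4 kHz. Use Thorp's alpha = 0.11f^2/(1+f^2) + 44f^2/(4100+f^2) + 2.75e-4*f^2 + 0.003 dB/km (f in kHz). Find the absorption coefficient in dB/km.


3.916 dB/km


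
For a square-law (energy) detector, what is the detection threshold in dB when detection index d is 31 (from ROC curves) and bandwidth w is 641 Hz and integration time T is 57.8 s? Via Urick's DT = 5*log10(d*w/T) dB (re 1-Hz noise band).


DT = 5*log10(d*w/T) = 5*log10(31 * 641 / 57.8) = 5*log10(343.79) = 12.68

12.68 dB


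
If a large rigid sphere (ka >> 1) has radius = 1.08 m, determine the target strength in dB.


TS = 10*log10(1.08^2 / 4) = 10*log10(0.2916) = -5.35

-5.35 dB


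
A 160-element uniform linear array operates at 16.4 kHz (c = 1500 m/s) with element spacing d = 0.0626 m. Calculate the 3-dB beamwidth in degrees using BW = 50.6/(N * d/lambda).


0.46 deg


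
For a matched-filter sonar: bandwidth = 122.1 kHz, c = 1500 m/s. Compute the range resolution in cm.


0.61 cm


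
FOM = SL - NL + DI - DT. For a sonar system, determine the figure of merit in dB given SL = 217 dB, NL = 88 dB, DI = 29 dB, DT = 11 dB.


147 dB


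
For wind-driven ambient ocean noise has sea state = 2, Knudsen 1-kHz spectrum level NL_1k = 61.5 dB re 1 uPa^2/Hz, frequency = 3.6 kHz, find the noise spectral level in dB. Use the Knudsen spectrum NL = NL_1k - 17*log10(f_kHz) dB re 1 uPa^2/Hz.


NL = NL_1k - 17*log10(f_kHz) = 61.5 - 17*log10(3.6) = 61.5 - (9.46) = 52.04

52.04 dB


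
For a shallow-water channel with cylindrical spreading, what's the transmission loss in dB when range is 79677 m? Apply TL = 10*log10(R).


49.01 dB


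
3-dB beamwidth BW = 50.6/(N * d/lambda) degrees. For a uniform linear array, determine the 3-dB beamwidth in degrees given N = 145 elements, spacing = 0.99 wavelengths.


BW = 50.6 / (145 * 0.99) = 50.6 / 143.55 = 0.35

0.35 deg


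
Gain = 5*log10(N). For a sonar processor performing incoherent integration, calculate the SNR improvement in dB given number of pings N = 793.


Gain = 5*log10(793) = 14.5

14.5 dB


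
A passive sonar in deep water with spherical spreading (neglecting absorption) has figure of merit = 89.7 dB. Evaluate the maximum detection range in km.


At max range FOM = TL, so 20*log10(R) = 89.7
R = 10^(89.7/20) = 30549.21 m = 30.55 km

30.55 km


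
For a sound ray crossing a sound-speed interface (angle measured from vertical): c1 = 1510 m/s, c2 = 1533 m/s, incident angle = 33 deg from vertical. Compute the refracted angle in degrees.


33.57 deg


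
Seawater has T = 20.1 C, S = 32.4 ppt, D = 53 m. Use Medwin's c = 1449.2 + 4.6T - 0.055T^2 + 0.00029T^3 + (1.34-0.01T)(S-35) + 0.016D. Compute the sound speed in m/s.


c = 1449.2 + 4.6*20.1 - 0.055*20.1^2 + 0.00029*20.1^3 + (1.34 - 0.01*20.1)*(32.4 - 35) + 0.016*53 = 1519.68

1519.68 m/s


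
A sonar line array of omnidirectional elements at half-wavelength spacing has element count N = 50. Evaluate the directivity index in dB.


DI = 10*log10(50) = 16.99

16.99 dB


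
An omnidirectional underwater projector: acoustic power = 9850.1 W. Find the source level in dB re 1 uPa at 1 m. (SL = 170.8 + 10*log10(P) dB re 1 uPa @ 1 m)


210.73 dB


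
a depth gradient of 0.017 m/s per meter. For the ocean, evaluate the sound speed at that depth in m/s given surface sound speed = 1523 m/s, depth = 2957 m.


c = 1523 + 0.017 * 2957 = 1573.269

1573.269 m/s


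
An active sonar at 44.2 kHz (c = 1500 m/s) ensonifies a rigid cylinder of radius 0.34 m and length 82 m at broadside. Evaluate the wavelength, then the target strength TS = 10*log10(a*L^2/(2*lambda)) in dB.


Step 1: lambda = c/f = 1500/44200 = 0.03394 m
Step 2: TS = 10*log10(a*L^2/(2*lambda)) = 10*log10(0.34*82^2/(2*0.03394)) = 45.27

45.27 dB


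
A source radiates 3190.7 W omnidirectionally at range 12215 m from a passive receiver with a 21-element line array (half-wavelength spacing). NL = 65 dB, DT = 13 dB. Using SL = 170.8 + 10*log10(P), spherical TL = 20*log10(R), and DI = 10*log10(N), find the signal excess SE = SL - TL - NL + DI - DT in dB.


Step 1: SL = 170.8 + 10*log10(3190.7) = 205.84 dB
Step 2: TL = 20*log10(12215) = 81.74 dB
Step 3: DI = 10*log10(21) = 13.22 dB
Step 4: SE = SL - TL - NL + DI - DT = 205.84 - 81.74 - 65 + 13.22 - 13 = 59.32

59.32 dB


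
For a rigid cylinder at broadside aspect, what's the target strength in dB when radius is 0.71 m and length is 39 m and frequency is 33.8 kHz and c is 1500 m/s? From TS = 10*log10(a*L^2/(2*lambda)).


lambda = 1500/33800 = 0.04438 m
TS = 10*log10(0.71*39^2/(2*0.04438)) = 40.85

40.85 dB


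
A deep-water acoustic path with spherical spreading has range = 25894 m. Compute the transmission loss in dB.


TL = 20*log10(25894) = 88.26

88.26 dB


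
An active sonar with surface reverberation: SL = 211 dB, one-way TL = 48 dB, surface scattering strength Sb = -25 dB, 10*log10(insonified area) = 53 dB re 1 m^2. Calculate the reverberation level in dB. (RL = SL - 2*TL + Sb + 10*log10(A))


143 dB


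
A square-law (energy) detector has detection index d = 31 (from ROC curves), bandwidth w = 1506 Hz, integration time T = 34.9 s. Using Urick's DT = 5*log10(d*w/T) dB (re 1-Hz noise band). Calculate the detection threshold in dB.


DT = 5*log10(d*w/T) = 5*log10(31 * 1506 / 34.9) = 5*log10(1337.71) = 15.63

15.63 dB


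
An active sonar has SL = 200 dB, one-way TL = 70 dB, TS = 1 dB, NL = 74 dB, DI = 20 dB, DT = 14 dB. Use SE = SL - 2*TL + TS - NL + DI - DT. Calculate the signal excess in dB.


SE = SL - 2*TL + TS - NL + DI - DT = 200 - 2*70 + (1) - 74 + 20 - 14 = -7

-7 dB


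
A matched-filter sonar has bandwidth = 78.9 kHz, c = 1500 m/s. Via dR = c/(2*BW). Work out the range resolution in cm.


dR = c/(2*BW) = 1500 / (2 * 78.9e3) = 0.0095 m = 0.95 cm

0.95 cm


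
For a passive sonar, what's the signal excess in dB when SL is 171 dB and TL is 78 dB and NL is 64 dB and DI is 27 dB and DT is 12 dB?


44 dB


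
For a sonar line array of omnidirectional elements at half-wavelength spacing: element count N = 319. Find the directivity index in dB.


DI = 10*log10(319) = 25.04

25.04 dB


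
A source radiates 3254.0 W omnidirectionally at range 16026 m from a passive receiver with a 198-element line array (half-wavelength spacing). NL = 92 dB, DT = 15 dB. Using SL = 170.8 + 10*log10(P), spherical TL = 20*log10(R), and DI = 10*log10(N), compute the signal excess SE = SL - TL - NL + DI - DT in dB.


Step 1: SL = 170.8 + 10*log10(3254.0) = 205.92 dB
Step 2: TL = 20*log10(16026) = 84.1 dB
Step 3: DI = 10*log10(198) = 22.97 dB
Step 4: SE = SL - TL - NL + DI - DT = 205.92 - 84.1 - 92 + 22.97 - 15 = 37.79

37.79 dB


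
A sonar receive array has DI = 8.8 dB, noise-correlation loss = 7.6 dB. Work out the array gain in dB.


AG = DI - L_corr = 8.8 - 7.6 = 1.2

1.2 dB


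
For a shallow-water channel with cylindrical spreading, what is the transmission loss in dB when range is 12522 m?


TL = 10*log10(12522) = 40.98

40.98 dB


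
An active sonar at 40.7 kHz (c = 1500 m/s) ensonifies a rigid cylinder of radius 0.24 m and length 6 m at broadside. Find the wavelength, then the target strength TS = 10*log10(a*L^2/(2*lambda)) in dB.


Step 1: lambda = c/f = 1500/40700 = 0.03686 m
Step 2: TS = 10*log10(a*L^2/(2*lambda)) = 10*log10(0.24*6^2/(2*0.03686)) = 20.69

20.69 dB


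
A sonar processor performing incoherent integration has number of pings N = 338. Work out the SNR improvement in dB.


Gain = 5*log10(338) = 12.64

12.64 dB


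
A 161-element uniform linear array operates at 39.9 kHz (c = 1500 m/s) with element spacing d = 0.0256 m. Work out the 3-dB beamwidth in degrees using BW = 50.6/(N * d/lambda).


Step 1: lambda = 1500/39900 = 0.03759 m
Step 2: d/lambda = 0.0256/0.03759 = 0.681
Step 3: BW = 50.6/(N * d/lambda) = 50.6/(161 * 0.681) = 0.46

0.46 deg


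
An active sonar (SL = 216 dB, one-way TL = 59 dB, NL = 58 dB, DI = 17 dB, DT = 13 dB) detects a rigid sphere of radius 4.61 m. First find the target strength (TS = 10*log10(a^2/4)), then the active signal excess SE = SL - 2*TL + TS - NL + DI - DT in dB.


Step 1: TS = 10*log10(4.61^2/4) = 7.25 dB
Step 2: SE = SL - 2*TL + TS - NL + DI - DT = 216 - 2*59 + (7.25) - 58 + 17 - 13 = 51.25

51.25 dB


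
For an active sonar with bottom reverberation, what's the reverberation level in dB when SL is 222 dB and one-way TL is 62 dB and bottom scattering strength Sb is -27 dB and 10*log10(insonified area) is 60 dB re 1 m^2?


131 dB


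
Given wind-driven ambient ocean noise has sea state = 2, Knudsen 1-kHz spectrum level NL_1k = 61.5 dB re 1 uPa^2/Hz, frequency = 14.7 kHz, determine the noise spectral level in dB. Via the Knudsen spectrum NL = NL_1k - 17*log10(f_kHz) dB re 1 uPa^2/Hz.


NL = NL_1k - 17*log10(f_kHz) = 61.5 - 17*log10(14.7) = 61.5 - (19.84) = 41.66

41.66 dB


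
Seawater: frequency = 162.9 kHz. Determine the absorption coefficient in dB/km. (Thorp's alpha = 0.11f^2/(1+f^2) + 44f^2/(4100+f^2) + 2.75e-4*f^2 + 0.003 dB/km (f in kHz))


45.522 dB/km


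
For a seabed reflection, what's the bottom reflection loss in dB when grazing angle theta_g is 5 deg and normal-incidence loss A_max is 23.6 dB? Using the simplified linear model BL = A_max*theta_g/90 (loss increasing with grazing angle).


BL = A_max * theta_g / 90 = 23.6 * 5 / 90 = 1.31

1.31 dB


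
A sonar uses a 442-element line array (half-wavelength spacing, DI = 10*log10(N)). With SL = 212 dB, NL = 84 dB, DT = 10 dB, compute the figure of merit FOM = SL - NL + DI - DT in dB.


Step 1: DI = 10*log10(442) = 26.45 dB
Step 2: FOM = SL - NL + DI - DT = 212 - 84 + 26.45 - 10 = 144.45

144.45 dB


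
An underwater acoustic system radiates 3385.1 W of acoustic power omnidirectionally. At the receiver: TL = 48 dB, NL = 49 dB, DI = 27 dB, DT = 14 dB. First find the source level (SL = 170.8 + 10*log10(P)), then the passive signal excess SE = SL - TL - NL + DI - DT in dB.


Step 1: SL = 170.8 + 10*log10(3385.1) = 206.1 dB
Step 2: SE = SL - TL - NL + DI - DT = 206.1 - 48 - 49 + 27 - 14 = 122.1

122.1 dB


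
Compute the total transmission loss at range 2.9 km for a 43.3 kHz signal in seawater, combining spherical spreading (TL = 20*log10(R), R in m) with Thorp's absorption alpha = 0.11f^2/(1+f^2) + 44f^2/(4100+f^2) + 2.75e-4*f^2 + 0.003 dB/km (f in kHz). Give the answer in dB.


Step 1 (Thorp): alpha = 0.11*1874.89/(1+1874.89) + 44*1874.89/(4100+1874.89) + 2.75e-4*1874.89 + 0.003 = 14.4355 dB/km
Step 2: TL_spread = 20*log10(2900) = 69.25 dB
Step 3: TL_abs = alpha*R = 14.4355 * 2.9 = 41.86 dB
Step 4: TL_total = 69.25 + 41.86 = 111.11

111.11 dB


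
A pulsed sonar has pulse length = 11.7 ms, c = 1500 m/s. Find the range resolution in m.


dR = c*tau/2 = 1500 * 11.7e-3 / 2 = 8.775

8.775 m


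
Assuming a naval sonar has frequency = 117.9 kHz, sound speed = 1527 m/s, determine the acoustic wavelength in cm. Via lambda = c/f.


1.3 cm


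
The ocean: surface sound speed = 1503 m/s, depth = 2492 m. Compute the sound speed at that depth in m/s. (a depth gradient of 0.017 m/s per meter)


c = 1503 + 0.017 * 2492 = 1545.364

1545.364 m/s


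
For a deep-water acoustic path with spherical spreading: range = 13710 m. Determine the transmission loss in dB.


TL = 20*log10(13710) = 82.74

82.74 dB


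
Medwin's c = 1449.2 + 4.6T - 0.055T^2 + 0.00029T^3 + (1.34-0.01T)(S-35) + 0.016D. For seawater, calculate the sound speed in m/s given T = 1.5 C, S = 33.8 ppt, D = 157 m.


1456.9 m/s


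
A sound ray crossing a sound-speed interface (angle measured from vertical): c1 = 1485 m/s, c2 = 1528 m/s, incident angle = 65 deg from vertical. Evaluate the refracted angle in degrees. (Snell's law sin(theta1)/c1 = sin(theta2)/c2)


sin(theta2) = (c2/c1)*sin(theta1) = (1528/1485)*sin(65 deg) = 0.93255
theta2 = arcsin(0.93255) = 68.84

68.84 deg


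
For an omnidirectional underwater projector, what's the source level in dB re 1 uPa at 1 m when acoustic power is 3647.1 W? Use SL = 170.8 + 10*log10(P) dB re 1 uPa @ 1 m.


206.42 dB


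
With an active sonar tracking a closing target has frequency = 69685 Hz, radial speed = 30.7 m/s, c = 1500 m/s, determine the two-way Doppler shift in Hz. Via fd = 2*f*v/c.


2852.44 Hz


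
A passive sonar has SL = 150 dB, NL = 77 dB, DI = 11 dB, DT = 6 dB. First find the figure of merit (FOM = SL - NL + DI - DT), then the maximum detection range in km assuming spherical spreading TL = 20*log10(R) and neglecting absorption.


Step 1: FOM = SL - NL + DI - DT = 150 - 77 + 11 - 6 = 78 dB
Step 2: at max range FOM = TL = 20*log10(R), so R = 10^(78/20) = 7943.28 m = 7.94 km

7.94 km


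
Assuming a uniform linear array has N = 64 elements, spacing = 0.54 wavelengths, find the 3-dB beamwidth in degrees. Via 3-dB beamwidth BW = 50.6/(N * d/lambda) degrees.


1.46 deg


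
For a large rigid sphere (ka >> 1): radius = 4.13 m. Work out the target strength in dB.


6.3 dB


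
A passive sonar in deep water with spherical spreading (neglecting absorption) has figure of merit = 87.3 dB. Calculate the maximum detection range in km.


At max range FOM = TL, so 20*log10(R) = 87.3
R = 10^(87.3/20) = 23173.95 m = 23.17 km

23.17 km


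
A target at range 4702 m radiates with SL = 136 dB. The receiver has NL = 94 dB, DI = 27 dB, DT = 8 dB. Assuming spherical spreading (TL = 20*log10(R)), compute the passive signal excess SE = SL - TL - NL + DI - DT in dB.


Step 1: TL = 20*log10(4702) = 73.45 dB
Step 2: SE = 136 - 73.45 - 94 + 27 - 8 = -12.45

-12.45 dB


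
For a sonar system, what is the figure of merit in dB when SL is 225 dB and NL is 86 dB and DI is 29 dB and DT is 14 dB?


FOM = SL - NL + DI - DT = 225 - 86 + 29 - 14 = 154

154 dB


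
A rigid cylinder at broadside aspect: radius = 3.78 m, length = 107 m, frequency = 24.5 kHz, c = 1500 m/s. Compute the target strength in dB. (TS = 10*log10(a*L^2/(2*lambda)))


55.48 dB


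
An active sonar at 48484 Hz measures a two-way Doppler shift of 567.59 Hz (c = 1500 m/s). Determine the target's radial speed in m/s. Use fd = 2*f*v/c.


From fd = 2*f*v/c, v = c*fd/(2*f) = 1500 * 567.59 / (2*48484) = 8.78

8.78 m/s


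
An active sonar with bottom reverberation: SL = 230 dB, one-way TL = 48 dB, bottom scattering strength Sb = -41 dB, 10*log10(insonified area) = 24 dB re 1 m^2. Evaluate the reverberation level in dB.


117 dB


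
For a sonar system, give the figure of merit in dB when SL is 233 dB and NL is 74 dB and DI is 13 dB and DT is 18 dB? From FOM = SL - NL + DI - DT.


154 dB


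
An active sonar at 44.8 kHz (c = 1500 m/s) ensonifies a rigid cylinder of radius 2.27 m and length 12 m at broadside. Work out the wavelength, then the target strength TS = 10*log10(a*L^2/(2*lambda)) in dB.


Step 1: lambda = c/f = 1500/44800 = 0.03348 m
Step 2: TS = 10*log10(a*L^2/(2*lambda)) = 10*log10(2.27*12^2/(2*0.03348)) = 36.89

36.89 dB


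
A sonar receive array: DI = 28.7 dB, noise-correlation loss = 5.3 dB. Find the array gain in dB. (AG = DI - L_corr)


23.4 dB


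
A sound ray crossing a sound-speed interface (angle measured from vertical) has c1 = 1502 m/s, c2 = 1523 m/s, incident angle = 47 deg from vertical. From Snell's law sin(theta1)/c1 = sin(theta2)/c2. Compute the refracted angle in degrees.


sin(theta2) = (c2/c1)*sin(theta1) = (1523/1502)*sin(47 deg) = 0.74158
theta2 = arcsin(0.74158) = 47.87

47.87 deg


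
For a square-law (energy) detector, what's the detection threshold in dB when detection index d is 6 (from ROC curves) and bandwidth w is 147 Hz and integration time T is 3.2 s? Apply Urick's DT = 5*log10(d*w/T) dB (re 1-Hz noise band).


DT = 5*log10(d*w/T) = 5*log10(6 * 147 / 3.2) = 5*log10(275.62) = 12.2

12.2 dB


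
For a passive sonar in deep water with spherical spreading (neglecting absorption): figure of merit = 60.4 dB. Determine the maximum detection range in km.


1.05 km


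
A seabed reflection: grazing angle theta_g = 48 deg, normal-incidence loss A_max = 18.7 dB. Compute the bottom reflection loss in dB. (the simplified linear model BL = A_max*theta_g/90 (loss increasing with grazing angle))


BL = A_max * theta_g / 90 = 18.7 * 48 / 90 = 9.97

9.97 dB


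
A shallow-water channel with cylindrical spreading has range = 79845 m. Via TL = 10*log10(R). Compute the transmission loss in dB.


49.02 dB


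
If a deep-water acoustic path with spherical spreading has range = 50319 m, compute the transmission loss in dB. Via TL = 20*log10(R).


94.03 dB


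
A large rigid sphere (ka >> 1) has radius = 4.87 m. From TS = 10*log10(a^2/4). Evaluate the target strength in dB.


TS = 10*log10(4.87^2 / 4) = 10*log10(5.929225) = 7.73

7.73 dB


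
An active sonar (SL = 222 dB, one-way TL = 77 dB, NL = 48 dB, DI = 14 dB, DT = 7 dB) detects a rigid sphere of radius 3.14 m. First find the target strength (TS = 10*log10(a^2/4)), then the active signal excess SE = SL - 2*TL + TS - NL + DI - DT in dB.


Step 1: TS = 10*log10(3.14^2/4) = 3.92 dB
Step 2: SE = SL - 2*TL + TS - NL + DI - DT = 222 - 2*77 + (3.92) - 48 + 14 - 7 = 30.92

30.92 dB


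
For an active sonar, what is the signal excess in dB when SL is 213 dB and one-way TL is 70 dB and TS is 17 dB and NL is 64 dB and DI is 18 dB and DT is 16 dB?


SE = SL - 2*TL + TS - NL + DI - DT = 213 - 2*70 + (17) - 64 + 18 - 16 = 28

28 dB


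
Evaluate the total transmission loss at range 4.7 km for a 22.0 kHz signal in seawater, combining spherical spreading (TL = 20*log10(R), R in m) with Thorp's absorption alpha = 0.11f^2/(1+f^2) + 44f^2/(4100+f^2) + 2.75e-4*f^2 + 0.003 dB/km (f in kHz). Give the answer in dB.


96.43 dB


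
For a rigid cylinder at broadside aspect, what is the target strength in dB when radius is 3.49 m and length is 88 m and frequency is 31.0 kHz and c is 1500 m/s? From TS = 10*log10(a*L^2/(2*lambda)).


54.46 dB


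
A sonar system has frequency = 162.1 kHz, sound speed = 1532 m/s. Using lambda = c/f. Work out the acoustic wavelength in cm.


lambda = c/f = 1532 / 162100 = 0.0095 m = 0.95 cm

0.95 cm


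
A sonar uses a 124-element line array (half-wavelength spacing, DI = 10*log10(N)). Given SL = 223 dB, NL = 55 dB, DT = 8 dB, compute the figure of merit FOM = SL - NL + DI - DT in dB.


Step 1: DI = 10*log10(124) = 20.93 dB
Step 2: FOM = SL - NL + DI - DT = 223 - 55 + 20.93 - 8 = 180.93

180.93 dB


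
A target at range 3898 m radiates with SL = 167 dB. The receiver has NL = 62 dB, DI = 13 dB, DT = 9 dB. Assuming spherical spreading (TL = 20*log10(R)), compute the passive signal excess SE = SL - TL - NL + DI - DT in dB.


Step 1: TL = 20*log10(3898) = 71.82 dB
Step 2: SE = 167 - 71.82 - 62 + 13 - 9 = 37.18

37.18 dB


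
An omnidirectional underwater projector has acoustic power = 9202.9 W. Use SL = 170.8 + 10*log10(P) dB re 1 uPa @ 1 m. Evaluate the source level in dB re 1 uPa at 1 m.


210.44 dB


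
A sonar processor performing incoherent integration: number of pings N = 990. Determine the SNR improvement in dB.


Gain = 5*log10(990) = 14.98

14.98 dB


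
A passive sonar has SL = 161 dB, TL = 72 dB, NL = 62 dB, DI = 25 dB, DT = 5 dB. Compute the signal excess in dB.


47 dB


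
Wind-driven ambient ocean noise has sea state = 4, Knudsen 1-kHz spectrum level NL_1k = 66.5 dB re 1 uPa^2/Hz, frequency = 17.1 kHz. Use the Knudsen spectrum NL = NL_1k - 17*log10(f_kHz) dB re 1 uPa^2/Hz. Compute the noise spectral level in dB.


NL = NL_1k - 17*log10(f_kHz) = 66.5 - 17*log10(17.1) = 66.5 - (20.96) = 45.54

45.54 dB


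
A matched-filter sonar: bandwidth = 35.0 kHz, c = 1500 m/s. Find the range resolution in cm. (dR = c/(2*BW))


dR = c/(2*BW) = 1500 / (2 * 35.0e3) = 0.0214 m = 2.14 cm

2.14 cm


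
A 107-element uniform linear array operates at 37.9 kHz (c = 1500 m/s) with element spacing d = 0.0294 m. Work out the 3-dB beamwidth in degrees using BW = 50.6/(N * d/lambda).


Step 1: lambda = 1500/37900 = 0.03958 m
Step 2: d/lambda = 0.0294/0.03958 = 0.7428
Step 3: BW = 50.6/(N * d/lambda) = 50.6/(107 * 0.7428) = 0.64

0.64 deg


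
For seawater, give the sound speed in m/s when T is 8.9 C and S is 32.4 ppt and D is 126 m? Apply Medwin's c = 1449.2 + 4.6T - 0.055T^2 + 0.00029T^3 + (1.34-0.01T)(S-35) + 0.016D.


c = 1449.2 + 4.6*8.9 - 0.055*8.9^2 + 0.00029*8.9^3 + (1.34 - 0.01*8.9)*(32.4 - 35) + 0.016*126 = 1484.75

1484.75 m/s


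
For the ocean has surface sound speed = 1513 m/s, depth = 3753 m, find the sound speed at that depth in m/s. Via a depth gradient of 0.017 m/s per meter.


c = 1513 + 0.017 * 3753 = 1576.801

1576.801 m/s


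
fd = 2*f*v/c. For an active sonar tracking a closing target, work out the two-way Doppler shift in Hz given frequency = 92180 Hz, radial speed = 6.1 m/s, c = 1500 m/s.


fd = 2*f*v/c = 2 * 92180 * 6.1 / 1500 = 749.73

749.73 Hz


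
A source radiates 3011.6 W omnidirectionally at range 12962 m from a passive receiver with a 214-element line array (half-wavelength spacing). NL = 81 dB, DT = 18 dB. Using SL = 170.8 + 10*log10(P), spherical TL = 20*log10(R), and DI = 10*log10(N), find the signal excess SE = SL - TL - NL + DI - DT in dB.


Step 1: SL = 170.8 + 10*log10(3011.6) = 205.59 dB
Step 2: TL = 20*log10(12962) = 82.25 dB
Step 3: DI = 10*log10(214) = 23.3 dB
Step 4: SE = SL - TL - NL + DI - DT = 205.59 - 82.25 - 81 + 23.3 - 18 = 47.64

47.64 dB
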